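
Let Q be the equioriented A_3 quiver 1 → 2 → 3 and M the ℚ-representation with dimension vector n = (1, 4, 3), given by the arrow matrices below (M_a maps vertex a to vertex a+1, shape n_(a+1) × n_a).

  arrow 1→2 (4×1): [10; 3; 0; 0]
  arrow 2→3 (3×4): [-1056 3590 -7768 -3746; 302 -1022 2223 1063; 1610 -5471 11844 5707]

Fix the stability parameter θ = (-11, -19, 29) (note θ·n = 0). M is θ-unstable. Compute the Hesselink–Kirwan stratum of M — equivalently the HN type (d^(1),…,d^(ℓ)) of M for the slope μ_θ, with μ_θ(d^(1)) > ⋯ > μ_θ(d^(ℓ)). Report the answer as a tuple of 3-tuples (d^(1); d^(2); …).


Barcode: M ≅ I[1,3], I[2,2], I[2,3]^2. HN layers by μ_θ (3 steps, strictly decreasing):
  μ^(1)=29; μ^(2)=-15; μ^(3)=-19

((0, 0, 3); (1, 1, 0); (0, 3, 0))


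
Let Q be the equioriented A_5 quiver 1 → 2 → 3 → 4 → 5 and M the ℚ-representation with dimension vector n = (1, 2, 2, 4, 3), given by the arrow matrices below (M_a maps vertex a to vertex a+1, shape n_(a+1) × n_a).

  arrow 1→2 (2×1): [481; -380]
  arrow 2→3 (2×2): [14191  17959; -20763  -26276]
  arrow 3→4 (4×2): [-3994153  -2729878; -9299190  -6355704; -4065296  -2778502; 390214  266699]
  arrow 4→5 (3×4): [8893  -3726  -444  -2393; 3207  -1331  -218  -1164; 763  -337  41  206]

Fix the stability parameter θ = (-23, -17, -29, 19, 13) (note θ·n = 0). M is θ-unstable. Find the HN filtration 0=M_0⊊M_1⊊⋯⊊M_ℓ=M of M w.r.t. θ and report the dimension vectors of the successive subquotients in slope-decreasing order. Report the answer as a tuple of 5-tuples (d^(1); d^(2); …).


Barcode: M ≅ I[1,5], I[2,5], I[4,4], I[4,5]. HN layers by μ_θ (3 steps, strictly decreasing):
  μ^(1)=19; μ^(2)=16; μ^(3)=-23

((0, 0, 0, 1, 0); (0, 0, 0, 3, 3); (1, 2, 2, 0, 0))


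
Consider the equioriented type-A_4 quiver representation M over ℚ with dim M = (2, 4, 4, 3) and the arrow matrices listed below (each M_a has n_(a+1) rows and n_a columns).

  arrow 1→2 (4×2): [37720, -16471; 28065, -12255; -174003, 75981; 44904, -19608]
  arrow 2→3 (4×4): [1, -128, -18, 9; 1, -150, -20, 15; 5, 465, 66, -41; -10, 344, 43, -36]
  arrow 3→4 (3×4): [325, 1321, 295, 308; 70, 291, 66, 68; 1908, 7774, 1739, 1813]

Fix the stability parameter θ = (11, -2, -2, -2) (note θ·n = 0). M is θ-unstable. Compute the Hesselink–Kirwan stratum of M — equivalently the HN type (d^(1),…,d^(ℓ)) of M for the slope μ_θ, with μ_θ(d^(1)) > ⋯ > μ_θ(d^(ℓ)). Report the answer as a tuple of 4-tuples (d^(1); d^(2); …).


Via rank(M_{q-1}∘⋯∘M_p): M ≅ I[1,4]^2, I[2,3], I[2,4].
μ_θ-semistable layers: μ^(1)=5/4; μ^(2)=-2

((2, 2, 2, 2); (0, 2, 2, 1))


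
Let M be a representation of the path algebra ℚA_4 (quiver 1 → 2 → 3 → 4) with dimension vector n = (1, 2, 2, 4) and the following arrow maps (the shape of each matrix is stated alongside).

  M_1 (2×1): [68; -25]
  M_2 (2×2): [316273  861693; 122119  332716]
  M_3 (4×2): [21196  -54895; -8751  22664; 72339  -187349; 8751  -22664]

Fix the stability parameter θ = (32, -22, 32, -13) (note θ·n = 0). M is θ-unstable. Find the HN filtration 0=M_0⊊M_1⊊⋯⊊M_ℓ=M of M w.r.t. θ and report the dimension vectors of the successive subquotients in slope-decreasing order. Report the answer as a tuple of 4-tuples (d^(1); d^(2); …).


Barcode: M ≅ I[1,4], I[2,4], I[4,4]^2. HN layers by μ_θ (4 steps, strictly decreasing):
  μ^(1)=19/2; μ^(2)=5; μ^(3)=-13; μ^(4)=-22

((0, 0, 2, 2); (1, 1, 0, 0); (0, 0, 0, 2); (0, 1, 0, 0))


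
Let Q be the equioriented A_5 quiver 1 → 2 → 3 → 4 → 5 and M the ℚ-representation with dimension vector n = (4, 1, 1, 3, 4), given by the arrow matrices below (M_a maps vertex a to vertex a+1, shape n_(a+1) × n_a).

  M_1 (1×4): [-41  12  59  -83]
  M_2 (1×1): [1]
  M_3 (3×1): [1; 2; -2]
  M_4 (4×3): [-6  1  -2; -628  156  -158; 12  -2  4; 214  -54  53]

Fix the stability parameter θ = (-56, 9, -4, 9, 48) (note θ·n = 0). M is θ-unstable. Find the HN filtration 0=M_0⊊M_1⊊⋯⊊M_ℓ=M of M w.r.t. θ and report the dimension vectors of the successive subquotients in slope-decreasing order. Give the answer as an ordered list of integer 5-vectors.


Barcode: M ≅ I[1,1]^3, I[1,4], I[4,5]^2, I[5,5]^2. HN layers by μ_θ (4 steps, strictly decreasing):
  μ^(1)=48; μ^(2)=9; μ^(3)=5/2; μ^(4)=-56

((0, 0, 0, 0, 4); (0, 0, 0, 3, 0); (0, 1, 1, 0, 0); (4, 0, 0, 0, 0))


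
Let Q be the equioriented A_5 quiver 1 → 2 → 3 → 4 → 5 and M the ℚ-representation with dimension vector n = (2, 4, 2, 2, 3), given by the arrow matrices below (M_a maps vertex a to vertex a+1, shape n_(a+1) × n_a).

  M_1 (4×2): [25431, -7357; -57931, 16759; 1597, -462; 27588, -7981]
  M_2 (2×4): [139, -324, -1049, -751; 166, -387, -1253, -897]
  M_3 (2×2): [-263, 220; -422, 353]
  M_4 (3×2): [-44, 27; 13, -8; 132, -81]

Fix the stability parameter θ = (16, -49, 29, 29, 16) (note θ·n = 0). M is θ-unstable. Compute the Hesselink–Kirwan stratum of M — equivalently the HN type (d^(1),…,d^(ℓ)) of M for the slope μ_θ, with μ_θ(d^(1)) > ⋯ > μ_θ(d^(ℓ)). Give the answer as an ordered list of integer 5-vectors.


Barcode: M ≅ I[1,5]^2, I[2,2]^2, I[5,5]. HN layers by μ_θ (4 steps, strictly decreasing):
  μ^(1)=74/3; μ^(2)=16; μ^(3)=-33/2; μ^(4)=-49

((0, 0, 2, 2, 2); (0, 0, 0, 0, 1); (2, 2, 0, 0, 0); (0, 2, 0, 0, 0))


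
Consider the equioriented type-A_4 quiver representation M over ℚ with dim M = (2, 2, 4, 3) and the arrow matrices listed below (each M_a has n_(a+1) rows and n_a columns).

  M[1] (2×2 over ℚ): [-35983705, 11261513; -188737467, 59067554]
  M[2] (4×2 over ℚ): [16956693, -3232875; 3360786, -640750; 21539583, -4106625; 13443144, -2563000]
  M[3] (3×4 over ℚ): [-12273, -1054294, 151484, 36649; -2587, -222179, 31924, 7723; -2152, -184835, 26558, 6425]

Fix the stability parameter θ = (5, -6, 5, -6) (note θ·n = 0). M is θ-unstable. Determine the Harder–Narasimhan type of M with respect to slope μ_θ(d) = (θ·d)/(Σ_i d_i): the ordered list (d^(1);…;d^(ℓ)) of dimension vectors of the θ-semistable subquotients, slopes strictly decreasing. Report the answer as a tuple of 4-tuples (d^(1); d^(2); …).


Via rank(M_{q-1}∘⋯∘M_p): M ≅ I[1,2], I[1,4], I[3,3], I[3,4]^2.
μ_θ-semistable layers: μ^(1)=5; μ^(2)=-1/2

((0, 0, 1, 0); (2, 2, 3, 3))


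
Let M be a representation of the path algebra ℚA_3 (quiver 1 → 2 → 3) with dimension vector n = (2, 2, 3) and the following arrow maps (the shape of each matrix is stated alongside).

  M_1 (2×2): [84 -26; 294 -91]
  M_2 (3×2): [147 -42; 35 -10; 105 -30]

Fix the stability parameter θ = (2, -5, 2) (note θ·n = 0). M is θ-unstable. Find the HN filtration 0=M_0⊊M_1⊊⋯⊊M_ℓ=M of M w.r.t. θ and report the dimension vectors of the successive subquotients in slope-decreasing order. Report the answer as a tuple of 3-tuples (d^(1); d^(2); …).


Interval decomposition of M: I[1,1], I[1,2], I[2,3], I[3,3]^2.
HN type (ℓ=3): μ^(1)=2; μ^(2)=-3/2; μ^(3)=-5

((1, 0, 3); (1, 1, 0); (0, 1, 0))


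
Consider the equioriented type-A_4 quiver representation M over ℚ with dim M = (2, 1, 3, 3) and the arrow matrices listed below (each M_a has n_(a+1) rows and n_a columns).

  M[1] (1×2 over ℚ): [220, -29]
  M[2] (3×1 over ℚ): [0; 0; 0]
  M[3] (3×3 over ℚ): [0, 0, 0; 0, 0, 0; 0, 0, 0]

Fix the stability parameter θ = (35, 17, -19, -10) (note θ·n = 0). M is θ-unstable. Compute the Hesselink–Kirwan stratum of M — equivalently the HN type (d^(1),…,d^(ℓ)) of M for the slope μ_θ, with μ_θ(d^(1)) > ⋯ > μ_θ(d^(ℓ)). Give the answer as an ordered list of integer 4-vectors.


Interval decomposition of M: I[1,1], I[1,2], I[3,3]^3, I[4,4]^3.
HN type (ℓ=4): μ^(1)=35; μ^(2)=26; μ^(3)=-10; μ^(4)=-19

((1, 0, 0, 0); (1, 1, 0, 0); (0, 0, 0, 3); (0, 0, 3, 0))


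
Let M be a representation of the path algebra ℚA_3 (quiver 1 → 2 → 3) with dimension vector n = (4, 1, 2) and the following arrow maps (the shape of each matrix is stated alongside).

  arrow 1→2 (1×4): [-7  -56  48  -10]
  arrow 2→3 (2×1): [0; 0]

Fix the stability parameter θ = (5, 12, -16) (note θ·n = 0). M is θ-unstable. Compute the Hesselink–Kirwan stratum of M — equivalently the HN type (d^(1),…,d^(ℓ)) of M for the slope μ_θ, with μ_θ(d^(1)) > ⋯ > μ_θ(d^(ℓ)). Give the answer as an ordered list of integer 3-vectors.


Via rank(M_{q-1}∘⋯∘M_p): M ≅ I[1,1]^3, I[1,2], I[3,3]^2.
μ_θ-semistable layers: μ^(1)=12; μ^(2)=5; μ^(3)=-16

((0, 1, 0); (4, 0, 0); (0, 0, 2))


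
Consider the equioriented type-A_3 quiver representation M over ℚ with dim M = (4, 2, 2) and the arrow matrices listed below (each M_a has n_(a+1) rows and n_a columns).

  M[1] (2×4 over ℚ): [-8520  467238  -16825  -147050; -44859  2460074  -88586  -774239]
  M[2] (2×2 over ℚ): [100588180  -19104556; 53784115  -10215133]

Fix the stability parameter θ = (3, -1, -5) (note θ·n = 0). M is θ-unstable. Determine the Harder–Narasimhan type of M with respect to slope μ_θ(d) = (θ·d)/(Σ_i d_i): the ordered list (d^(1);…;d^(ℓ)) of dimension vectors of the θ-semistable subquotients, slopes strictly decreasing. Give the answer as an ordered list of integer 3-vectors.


Interval decomposition of M: I[1,1]^2, I[1,2], I[1,3], I[3,3].
HN type (ℓ=4): μ^(1)=3; μ^(2)=1; μ^(3)=-1; μ^(4)=-5

((2, 0, 0); (1, 1, 0); (1, 1, 1); (0, 0, 1))


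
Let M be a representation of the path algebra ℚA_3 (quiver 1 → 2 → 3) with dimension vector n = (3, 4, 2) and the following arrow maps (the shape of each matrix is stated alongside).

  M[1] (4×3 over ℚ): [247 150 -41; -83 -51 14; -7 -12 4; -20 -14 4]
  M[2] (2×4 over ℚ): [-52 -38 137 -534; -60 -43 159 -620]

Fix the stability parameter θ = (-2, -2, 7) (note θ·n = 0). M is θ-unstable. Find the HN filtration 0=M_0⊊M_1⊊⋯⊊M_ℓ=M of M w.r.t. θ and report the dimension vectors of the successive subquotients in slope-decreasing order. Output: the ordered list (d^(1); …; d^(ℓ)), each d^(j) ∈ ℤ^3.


Barcode: M ≅ I[1,2], I[1,3]^2, I[2,2]. HN layers by μ_θ (2 steps, strictly decreasing):
  μ^(1)=7; μ^(2)=-2

((0, 0, 2); (3, 4, 0))


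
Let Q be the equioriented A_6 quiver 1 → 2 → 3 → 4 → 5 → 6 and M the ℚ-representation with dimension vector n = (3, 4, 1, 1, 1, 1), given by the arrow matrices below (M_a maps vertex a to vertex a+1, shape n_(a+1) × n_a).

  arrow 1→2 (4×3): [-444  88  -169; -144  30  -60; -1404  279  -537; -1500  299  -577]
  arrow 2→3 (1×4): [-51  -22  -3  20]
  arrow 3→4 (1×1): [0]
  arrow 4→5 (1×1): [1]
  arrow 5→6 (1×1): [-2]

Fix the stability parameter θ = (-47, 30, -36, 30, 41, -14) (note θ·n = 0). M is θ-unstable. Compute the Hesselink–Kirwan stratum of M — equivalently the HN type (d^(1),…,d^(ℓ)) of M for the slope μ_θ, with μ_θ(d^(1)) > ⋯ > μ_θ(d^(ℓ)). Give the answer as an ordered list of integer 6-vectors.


Interval decomposition of M: I[1,1], I[1,2], I[1,3], I[2,2]^2, I[4,6].
HN type (ℓ=4): μ^(1)=30; μ^(2)=19; μ^(3)=-3; μ^(4)=-47

((0, 3, 0, 0, 0, 0); (0, 0, 0, 1, 1, 1); (0, 1, 1, 0, 0, 0); (3, 0, 0, 0, 0, 0))


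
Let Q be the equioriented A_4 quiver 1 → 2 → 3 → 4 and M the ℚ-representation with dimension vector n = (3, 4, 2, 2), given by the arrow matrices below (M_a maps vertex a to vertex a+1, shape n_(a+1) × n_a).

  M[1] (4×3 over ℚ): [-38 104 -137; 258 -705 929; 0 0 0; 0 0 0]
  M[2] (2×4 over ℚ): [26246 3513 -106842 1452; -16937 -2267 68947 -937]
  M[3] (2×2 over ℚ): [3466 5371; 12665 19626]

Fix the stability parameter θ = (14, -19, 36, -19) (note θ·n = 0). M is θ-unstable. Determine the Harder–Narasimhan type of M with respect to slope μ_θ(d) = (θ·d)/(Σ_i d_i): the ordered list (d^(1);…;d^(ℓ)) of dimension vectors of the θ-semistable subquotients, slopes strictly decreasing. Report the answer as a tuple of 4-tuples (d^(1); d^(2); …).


Barcode: M ≅ I[1,1], I[1,4]^2, I[2,2]^2. HN layers by μ_θ (4 steps, strictly decreasing):
  μ^(1)=14; μ^(2)=17/2; μ^(3)=-5/2; μ^(4)=-19

((1, 0, 0, 0); (0, 0, 2, 2); (2, 2, 0, 0); (0, 2, 0, 0))


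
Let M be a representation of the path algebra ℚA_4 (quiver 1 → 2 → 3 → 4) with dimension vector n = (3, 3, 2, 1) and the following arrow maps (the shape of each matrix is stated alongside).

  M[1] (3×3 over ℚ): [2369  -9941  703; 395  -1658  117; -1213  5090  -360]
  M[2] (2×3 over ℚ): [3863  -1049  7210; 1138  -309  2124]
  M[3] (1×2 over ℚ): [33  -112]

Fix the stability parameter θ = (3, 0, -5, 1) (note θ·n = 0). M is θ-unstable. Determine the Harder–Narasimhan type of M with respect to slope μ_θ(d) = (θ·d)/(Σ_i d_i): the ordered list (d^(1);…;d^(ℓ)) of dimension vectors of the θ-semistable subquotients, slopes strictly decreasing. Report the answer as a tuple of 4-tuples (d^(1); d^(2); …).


Barcode: M ≅ I[1,2], I[1,3], I[1,4]. HN layers by μ_θ (3 steps, strictly decreasing):
  μ^(1)=3/2; μ^(2)=1; μ^(3)=-2/3

((1, 1, 0, 0); (0, 0, 0, 1); (2, 2, 2, 0))


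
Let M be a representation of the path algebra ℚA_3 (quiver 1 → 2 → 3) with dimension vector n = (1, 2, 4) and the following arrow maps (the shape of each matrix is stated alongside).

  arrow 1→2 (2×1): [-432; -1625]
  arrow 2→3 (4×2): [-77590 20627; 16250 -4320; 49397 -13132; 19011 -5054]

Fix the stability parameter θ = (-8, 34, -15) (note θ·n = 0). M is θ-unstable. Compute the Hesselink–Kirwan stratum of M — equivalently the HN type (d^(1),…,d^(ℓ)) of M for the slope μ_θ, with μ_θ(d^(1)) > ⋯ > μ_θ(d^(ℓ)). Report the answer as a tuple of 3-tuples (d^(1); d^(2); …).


Interval decomposition of M: I[1,3], I[2,3], I[3,3]^2.
HN type (ℓ=3): μ^(1)=19/2; μ^(2)=-8; μ^(3)=-15

((0, 2, 2); (1, 0, 0); (0, 0, 2))


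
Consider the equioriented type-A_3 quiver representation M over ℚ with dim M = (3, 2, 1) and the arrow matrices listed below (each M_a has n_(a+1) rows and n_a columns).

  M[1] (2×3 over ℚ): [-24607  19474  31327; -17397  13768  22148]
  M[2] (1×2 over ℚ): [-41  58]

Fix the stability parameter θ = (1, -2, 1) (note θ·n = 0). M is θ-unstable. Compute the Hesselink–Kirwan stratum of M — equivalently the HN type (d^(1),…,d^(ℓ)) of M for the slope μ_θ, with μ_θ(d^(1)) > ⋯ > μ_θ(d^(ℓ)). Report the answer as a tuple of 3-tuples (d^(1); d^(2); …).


Barcode: M ≅ I[1,1], I[1,2], I[1,3]. HN layers by μ_θ (2 steps, strictly decreasing):
  μ^(1)=1; μ^(2)=-1/2

((1, 0, 1); (2, 2, 0))


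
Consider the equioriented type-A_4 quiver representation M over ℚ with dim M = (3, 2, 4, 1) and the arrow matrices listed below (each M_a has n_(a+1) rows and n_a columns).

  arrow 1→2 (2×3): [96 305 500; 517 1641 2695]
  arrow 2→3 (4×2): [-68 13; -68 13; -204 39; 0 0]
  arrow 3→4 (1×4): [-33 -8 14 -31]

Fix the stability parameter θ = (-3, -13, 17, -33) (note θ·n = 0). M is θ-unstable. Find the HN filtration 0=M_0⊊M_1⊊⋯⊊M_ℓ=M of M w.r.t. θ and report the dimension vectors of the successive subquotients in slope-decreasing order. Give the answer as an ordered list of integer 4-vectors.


Barcode: M ≅ I[1,1], I[1,2], I[1,4], I[3,3]^3. HN layers by μ_θ (3 steps, strictly decreasing):
  μ^(1)=17; μ^(2)=-3; μ^(3)=-8

((0, 0, 3, 0); (1, 0, 0, 0); (2, 2, 1, 1))


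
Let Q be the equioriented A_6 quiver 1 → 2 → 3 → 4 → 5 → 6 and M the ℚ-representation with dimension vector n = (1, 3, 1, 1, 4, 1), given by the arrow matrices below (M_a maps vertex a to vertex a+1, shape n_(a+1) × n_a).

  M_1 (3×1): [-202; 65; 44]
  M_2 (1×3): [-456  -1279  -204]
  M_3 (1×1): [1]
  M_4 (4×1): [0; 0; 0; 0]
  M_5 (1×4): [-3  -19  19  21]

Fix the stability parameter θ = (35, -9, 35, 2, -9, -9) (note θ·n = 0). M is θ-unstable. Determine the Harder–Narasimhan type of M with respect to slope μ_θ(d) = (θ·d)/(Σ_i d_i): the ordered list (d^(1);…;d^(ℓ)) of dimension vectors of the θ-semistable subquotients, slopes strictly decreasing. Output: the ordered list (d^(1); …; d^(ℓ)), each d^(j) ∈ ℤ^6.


Interval decomposition of M: I[1,4], I[2,2]^2, I[5,5]^3, I[5,6].
HN type (ℓ=3): μ^(1)=37/2; μ^(2)=13; μ^(3)=-9

((0, 0, 1, 1, 0, 0); (1, 1, 0, 0, 0, 0); (0, 2, 0, 0, 4, 1))


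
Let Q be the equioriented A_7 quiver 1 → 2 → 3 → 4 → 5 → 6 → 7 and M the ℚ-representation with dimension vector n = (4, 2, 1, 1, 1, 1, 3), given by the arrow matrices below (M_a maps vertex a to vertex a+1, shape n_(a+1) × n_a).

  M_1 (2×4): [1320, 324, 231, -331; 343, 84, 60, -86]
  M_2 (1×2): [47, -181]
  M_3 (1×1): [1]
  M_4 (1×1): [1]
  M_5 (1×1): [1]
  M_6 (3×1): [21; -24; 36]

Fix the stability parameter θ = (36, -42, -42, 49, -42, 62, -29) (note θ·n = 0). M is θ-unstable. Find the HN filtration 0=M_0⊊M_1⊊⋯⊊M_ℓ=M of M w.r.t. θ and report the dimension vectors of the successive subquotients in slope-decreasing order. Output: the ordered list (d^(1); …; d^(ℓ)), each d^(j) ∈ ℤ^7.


Via rank(M_{q-1}∘⋯∘M_p): M ≅ I[1,1]^2, I[1,2], I[1,7], I[7,7]^2.
μ_θ-semistable layers: μ^(1)=36; μ^(2)=33/2; μ^(3)=7/2; μ^(4)=-3; μ^(5)=-16; μ^(6)=-29

((2, 0, 0, 0, 0, 0, 0); (0, 0, 0, 0, 0, 1, 1); (0, 0, 0, 1, 1, 0, 0); (1, 1, 0, 0, 0, 0, 0); (1, 1, 1, 0, 0, 0, 0); (0, 0, 0, 0, 0, 0, 2))


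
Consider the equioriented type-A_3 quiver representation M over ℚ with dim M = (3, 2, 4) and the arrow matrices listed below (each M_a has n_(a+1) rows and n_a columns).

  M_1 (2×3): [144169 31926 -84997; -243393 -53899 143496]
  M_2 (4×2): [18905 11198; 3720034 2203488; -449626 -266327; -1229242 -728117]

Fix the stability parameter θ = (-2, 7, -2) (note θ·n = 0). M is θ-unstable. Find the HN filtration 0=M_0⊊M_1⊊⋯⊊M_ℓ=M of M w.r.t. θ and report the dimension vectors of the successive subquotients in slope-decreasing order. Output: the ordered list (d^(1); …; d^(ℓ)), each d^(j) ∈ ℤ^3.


Barcode: M ≅ I[1,1], I[1,3]^2, I[3,3]^2. HN layers by μ_θ (2 steps, strictly decreasing):
  μ^(1)=5/2; μ^(2)=-2

((0, 2, 2); (3, 0, 2))


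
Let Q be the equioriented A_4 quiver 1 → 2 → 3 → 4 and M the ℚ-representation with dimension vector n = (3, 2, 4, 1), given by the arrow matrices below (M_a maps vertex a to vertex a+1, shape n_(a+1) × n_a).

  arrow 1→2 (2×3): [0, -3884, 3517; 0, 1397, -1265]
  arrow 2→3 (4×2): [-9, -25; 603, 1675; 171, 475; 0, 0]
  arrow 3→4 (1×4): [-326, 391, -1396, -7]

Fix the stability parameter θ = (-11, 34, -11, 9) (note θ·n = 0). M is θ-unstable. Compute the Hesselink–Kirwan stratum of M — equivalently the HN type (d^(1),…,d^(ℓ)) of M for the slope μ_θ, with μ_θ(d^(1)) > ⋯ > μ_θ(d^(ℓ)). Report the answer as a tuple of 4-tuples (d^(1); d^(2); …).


Interval decomposition of M: I[1,1], I[1,2], I[1,4], I[3,3]^3.
HN type (ℓ=3): μ^(1)=34; μ^(2)=32/3; μ^(3)=-11

((0, 1, 0, 0); (0, 1, 1, 1); (3, 0, 3, 0))


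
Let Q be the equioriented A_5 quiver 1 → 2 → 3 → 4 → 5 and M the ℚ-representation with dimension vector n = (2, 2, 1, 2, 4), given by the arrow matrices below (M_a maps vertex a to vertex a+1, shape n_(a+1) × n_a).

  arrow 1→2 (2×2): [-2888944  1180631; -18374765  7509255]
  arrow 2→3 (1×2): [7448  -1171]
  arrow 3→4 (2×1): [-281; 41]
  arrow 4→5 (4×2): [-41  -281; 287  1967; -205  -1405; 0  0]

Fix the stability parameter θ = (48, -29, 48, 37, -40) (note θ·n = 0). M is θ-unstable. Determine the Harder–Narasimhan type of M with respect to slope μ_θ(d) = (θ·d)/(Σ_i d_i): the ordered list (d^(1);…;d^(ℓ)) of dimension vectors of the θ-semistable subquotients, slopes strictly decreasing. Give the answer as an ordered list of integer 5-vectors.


Barcode: M ≅ I[1,2], I[1,4], I[4,5], I[5,5]^3. HN layers by μ_θ (4 steps, strictly decreasing):
  μ^(1)=85/2; μ^(2)=19/2; μ^(3)=-3/2; μ^(4)=-40

((0, 0, 1, 1, 0); (2, 2, 0, 0, 0); (0, 0, 0, 1, 1); (0, 0, 0, 0, 3))


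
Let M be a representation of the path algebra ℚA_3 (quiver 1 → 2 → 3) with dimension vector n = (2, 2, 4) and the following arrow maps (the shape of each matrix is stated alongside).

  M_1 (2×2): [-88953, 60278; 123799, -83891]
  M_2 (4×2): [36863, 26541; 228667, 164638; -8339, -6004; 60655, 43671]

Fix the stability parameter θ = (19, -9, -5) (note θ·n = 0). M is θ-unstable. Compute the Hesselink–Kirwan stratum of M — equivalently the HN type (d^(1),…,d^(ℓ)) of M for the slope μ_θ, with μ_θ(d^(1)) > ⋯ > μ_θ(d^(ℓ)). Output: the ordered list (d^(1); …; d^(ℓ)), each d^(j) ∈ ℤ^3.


Barcode: M ≅ I[1,3]^2, I[3,3]^2. HN layers by μ_θ (2 steps, strictly decreasing):
  μ^(1)=5/3; μ^(2)=-5

((2, 2, 2); (0, 0, 2))


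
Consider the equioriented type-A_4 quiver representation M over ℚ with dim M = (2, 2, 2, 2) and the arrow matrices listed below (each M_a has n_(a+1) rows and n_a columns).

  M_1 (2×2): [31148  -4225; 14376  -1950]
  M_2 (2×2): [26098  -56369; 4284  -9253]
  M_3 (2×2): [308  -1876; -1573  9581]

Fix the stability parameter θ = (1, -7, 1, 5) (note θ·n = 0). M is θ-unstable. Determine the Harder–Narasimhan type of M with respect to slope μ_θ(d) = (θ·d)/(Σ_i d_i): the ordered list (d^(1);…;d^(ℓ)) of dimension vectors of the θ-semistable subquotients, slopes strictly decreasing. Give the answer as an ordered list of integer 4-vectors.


Via rank(M_{q-1}∘⋯∘M_p): M ≅ I[1,1], I[1,4], I[2,3], I[4,4].
μ_θ-semistable layers: μ^(1)=5; μ^(2)=1; μ^(3)=-3; μ^(4)=-7

((0, 0, 0, 2); (1, 0, 2, 0); (1, 1, 0, 0); (0, 1, 0, 0))


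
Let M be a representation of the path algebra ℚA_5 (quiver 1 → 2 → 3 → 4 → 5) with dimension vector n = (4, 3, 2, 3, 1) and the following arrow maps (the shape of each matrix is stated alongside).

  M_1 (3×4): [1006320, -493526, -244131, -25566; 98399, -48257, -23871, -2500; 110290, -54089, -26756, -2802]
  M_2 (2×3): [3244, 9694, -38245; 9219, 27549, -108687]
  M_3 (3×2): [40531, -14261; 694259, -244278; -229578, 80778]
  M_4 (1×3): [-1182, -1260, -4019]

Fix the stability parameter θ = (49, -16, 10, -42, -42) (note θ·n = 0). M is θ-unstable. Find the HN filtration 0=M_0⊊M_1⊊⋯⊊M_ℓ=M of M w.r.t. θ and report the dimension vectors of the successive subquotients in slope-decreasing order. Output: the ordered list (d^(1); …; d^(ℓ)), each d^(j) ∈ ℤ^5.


Via rank(M_{q-1}∘⋯∘M_p): M ≅ I[1,1], I[1,2], I[1,4]^2, I[4,5].
μ_θ-semistable layers: μ^(1)=49; μ^(2)=33/2; μ^(3)=1/4; μ^(4)=-42

((1, 0, 0, 0, 0); (1, 1, 0, 0, 0); (2, 2, 2, 2, 0); (0, 0, 0, 1, 1))


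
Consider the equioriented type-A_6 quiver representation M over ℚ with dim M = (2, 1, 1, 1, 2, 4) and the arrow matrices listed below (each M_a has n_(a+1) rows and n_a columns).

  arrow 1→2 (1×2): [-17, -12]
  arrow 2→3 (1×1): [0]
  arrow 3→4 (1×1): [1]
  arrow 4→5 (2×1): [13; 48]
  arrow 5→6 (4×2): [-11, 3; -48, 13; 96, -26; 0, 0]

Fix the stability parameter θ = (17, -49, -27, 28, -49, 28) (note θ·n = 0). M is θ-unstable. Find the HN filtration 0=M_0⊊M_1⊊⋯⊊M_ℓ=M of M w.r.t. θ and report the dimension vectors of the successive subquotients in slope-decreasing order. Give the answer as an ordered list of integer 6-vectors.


Interval decomposition of M: I[1,1], I[1,2], I[3,6], I[5,6], I[6,6]^2.
HN type (ℓ=6): μ^(1)=28; μ^(2)=17; μ^(3)=-21/2; μ^(4)=-16; μ^(5)=-27; μ^(6)=-49

((0, 0, 0, 0, 0, 4); (1, 0, 0, 0, 0, 0); (0, 0, 0, 1, 1, 0); (1, 1, 0, 0, 0, 0); (0, 0, 1, 0, 0, 0); (0, 0, 0, 0, 1, 0))


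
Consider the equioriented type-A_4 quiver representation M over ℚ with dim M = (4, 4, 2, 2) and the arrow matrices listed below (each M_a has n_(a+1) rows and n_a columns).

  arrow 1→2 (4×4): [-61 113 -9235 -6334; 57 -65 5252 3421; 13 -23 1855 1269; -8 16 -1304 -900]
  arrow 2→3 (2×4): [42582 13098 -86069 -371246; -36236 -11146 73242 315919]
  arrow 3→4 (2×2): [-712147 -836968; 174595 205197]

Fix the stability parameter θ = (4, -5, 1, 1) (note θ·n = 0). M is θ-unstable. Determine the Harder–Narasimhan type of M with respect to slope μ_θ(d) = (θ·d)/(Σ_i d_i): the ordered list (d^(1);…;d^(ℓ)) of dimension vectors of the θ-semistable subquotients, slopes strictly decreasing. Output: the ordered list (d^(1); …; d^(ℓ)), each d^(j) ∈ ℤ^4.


Via rank(M_{q-1}∘⋯∘M_p): M ≅ I[1,1], I[1,2], I[1,4]^2, I[2,2].
μ_θ-semistable layers: μ^(1)=4; μ^(2)=1; μ^(3)=-1/2; μ^(4)=-5

((1, 0, 0, 0); (0, 0, 2, 2); (3, 3, 0, 0); (0, 1, 0, 0))


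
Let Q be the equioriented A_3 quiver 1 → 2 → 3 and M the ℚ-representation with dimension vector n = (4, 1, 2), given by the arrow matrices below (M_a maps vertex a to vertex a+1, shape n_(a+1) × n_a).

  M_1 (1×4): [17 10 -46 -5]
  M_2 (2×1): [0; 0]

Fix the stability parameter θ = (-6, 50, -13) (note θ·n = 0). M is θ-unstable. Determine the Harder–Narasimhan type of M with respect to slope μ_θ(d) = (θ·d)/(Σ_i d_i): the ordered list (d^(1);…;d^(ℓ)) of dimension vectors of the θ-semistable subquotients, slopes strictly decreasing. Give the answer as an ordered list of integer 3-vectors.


Via rank(M_{q-1}∘⋯∘M_p): M ≅ I[1,1]^3, I[1,2], I[3,3]^2.
μ_θ-semistable layers: μ^(1)=50; μ^(2)=-6; μ^(3)=-13

((0, 1, 0); (4, 0, 0); (0, 0, 2))


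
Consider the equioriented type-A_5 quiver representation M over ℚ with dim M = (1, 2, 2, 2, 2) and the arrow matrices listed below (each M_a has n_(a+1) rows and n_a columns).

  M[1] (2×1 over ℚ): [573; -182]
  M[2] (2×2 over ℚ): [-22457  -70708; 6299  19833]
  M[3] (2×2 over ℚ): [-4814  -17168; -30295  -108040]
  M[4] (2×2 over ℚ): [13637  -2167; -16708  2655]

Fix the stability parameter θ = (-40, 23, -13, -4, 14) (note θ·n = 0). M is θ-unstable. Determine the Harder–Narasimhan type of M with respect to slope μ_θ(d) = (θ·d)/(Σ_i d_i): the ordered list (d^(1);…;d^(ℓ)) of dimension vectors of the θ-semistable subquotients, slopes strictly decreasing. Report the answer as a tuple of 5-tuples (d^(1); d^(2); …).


Via rank(M_{q-1}∘⋯∘M_p): M ≅ I[1,5], I[2,3], I[4,5].
μ_θ-semistable layers: μ^(1)=14; μ^(2)=5; μ^(3)=2; μ^(4)=-4; μ^(5)=-40

((0, 0, 0, 0, 2); (0, 1, 1, 0, 0); (0, 1, 1, 1, 0); (0, 0, 0, 1, 0); (1, 0, 0, 0, 0))


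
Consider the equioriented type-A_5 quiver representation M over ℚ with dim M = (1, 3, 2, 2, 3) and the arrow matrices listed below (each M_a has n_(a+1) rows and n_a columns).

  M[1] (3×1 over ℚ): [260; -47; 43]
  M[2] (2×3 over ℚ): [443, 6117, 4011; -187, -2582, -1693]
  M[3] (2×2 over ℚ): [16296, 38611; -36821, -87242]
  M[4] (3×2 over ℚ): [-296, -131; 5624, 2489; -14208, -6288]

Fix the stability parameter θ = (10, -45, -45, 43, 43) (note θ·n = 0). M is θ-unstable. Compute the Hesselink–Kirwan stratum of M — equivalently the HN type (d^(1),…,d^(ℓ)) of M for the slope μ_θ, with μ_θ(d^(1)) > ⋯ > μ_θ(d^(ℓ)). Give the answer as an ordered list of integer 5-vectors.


Via rank(M_{q-1}∘⋯∘M_p): M ≅ I[1,4], I[2,2], I[2,5], I[5,5]^2.
μ_θ-semistable layers: μ^(1)=43; μ^(2)=-80/3; μ^(3)=-45

((0, 0, 0, 2, 3); (1, 1, 1, 0, 0); (0, 2, 1, 0, 0))


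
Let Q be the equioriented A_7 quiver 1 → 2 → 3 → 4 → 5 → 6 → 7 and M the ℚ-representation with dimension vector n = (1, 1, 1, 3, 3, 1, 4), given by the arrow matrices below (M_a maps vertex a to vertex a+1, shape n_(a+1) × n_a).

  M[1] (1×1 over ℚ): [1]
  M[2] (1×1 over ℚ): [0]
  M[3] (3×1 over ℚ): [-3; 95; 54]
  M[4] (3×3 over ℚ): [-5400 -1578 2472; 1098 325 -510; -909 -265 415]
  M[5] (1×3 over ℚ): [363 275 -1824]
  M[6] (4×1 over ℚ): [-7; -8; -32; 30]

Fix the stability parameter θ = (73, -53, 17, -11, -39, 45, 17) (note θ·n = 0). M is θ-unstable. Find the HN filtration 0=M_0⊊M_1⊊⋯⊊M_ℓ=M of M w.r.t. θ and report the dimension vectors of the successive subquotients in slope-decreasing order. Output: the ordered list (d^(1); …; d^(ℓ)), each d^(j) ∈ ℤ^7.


Interval decomposition of M: I[1,2], I[3,7], I[4,4], I[4,5], I[5,5], I[7,7]^3.
HN type (ℓ=6): μ^(1)=31; μ^(2)=17; μ^(3)=10; μ^(4)=-11; μ^(5)=-25; μ^(6)=-39

((0, 0, 0, 0, 0, 1, 1); (0, 0, 0, 0, 0, 0, 3); (1, 1, 0, 0, 0, 0, 0); (0, 0, 1, 2, 1, 0, 0); (0, 0, 0, 1, 1, 0, 0); (0, 0, 0, 0, 1, 0, 0))


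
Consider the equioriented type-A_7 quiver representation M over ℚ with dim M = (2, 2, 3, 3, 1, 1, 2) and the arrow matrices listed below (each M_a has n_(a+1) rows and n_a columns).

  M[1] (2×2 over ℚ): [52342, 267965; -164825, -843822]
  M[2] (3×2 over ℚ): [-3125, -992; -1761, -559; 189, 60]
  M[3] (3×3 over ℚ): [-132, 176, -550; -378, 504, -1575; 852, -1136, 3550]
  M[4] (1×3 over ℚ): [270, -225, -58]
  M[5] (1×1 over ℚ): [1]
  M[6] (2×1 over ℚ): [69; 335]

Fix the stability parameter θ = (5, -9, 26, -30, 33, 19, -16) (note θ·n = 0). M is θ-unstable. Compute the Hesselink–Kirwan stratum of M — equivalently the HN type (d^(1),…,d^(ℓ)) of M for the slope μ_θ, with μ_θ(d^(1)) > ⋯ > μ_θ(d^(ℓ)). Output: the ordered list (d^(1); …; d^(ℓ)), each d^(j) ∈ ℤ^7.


Barcode: M ≅ I[1,3], I[1,7], I[3,3], I[4,4]^2, I[7,7]. HN layers by μ_θ (5 steps, strictly decreasing):
  μ^(1)=26; μ^(2)=12; μ^(3)=-2; μ^(4)=-16; μ^(5)=-30

((0, 0, 2, 0, 0, 0, 0); (0, 0, 0, 0, 1, 1, 1); (2, 2, 1, 1, 0, 0, 0); (0, 0, 0, 0, 0, 0, 1); (0, 0, 0, 2, 0, 0, 0))


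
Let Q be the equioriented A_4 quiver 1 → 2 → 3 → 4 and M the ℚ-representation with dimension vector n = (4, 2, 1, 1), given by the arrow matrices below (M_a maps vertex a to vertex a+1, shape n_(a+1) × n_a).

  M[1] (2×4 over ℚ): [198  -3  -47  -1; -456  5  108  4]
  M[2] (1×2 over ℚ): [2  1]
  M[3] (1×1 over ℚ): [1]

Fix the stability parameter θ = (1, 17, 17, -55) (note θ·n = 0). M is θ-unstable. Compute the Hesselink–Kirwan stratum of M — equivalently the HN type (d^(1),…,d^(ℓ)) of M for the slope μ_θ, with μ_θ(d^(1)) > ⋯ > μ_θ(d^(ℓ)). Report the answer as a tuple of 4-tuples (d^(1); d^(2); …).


Interval decomposition of M: I[1,1]^2, I[1,2], I[1,4].
HN type (ℓ=3): μ^(1)=17; μ^(2)=1; μ^(3)=-5

((0, 1, 0, 0); (3, 0, 0, 0); (1, 1, 1, 1))


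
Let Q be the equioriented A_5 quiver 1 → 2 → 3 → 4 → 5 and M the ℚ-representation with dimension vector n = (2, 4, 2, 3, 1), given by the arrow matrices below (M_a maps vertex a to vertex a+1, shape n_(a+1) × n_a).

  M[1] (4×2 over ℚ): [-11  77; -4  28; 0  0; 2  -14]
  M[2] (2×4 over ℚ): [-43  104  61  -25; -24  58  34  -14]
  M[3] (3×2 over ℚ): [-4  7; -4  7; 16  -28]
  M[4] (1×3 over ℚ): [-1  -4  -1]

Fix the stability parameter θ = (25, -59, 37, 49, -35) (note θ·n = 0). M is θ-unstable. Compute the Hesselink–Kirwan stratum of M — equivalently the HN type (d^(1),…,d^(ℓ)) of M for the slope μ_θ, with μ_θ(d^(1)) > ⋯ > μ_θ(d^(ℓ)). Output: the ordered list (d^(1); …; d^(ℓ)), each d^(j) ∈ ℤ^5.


Interval decomposition of M: I[1,1], I[1,3], I[2,2]^2, I[2,5], I[4,4]^2.
HN type (ℓ=6): μ^(1)=49; μ^(2)=37; μ^(3)=25; μ^(4)=17; μ^(5)=-17; μ^(6)=-59

((0, 0, 0, 2, 0); (0, 0, 1, 0, 0); (1, 0, 0, 0, 0); (0, 0, 1, 1, 1); (1, 1, 0, 0, 0); (0, 3, 0, 0, 0))


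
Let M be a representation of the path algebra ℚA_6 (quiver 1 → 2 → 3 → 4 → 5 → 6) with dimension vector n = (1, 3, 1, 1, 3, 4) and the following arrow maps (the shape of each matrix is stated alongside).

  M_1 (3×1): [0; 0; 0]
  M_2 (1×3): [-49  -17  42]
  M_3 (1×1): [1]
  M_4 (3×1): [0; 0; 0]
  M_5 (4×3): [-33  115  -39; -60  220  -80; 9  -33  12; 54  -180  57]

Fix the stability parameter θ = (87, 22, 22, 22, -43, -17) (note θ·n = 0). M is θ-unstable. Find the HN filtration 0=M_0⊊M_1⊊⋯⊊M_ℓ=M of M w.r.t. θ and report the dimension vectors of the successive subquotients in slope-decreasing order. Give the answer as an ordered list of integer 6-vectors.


Barcode: M ≅ I[1,1], I[2,2]^2, I[2,4], I[5,5], I[5,6]^2, I[6,6]^2. HN layers by μ_θ (4 steps, strictly decreasing):
  μ^(1)=87; μ^(2)=22; μ^(3)=-17; μ^(4)=-43

((1, 0, 0, 0, 0, 0); (0, 3, 1, 1, 0, 0); (0, 0, 0, 0, 0, 4); (0, 0, 0, 0, 3, 0))


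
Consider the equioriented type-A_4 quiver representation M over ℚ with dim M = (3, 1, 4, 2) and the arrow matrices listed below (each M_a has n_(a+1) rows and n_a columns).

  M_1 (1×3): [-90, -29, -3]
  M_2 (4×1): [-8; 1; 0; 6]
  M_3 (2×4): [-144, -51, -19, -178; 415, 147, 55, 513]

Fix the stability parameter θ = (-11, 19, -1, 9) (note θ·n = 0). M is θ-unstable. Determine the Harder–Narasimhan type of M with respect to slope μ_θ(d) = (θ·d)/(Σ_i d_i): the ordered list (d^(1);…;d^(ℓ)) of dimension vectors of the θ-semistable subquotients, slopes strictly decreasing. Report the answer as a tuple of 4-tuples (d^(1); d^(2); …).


Barcode: M ≅ I[1,1]^2, I[1,4], I[3,3]^2, I[3,4]. HN layers by μ_θ (3 steps, strictly decreasing):
  μ^(1)=9; μ^(2)=-1; μ^(3)=-11

((0, 1, 1, 2); (0, 0, 3, 0); (3, 0, 0, 0))


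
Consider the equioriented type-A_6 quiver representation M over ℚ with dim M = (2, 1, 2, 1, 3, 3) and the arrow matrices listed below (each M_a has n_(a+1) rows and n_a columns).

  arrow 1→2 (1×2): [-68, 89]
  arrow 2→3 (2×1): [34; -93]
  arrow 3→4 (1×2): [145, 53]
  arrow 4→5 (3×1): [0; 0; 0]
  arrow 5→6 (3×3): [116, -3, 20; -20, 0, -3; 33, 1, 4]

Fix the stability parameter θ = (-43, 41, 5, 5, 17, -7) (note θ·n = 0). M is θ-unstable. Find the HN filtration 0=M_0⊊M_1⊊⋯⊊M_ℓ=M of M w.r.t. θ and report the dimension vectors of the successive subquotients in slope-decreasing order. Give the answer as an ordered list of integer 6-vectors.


Via rank(M_{q-1}∘⋯∘M_p): M ≅ I[1,1], I[1,4], I[3,3], I[5,6]^3.
μ_θ-semistable layers: μ^(1)=17; μ^(2)=5; μ^(3)=-43

((0, 1, 1, 1, 0, 0); (0, 0, 1, 0, 3, 3); (2, 0, 0, 0, 0, 0))


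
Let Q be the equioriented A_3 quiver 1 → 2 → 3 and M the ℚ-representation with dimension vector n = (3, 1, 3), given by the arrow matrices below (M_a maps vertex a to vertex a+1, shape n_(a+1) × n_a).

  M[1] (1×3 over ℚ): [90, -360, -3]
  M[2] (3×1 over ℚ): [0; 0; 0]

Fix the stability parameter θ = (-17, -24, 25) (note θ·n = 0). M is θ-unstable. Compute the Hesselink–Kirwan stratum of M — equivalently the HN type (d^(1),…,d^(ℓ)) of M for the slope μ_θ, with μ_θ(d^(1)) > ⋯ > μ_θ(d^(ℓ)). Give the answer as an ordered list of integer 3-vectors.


Barcode: M ≅ I[1,1]^2, I[1,2], I[3,3]^3. HN layers by μ_θ (3 steps, strictly decreasing):
  μ^(1)=25; μ^(2)=-17; μ^(3)=-41/2

((0, 0, 3); (2, 0, 0); (1, 1, 0))


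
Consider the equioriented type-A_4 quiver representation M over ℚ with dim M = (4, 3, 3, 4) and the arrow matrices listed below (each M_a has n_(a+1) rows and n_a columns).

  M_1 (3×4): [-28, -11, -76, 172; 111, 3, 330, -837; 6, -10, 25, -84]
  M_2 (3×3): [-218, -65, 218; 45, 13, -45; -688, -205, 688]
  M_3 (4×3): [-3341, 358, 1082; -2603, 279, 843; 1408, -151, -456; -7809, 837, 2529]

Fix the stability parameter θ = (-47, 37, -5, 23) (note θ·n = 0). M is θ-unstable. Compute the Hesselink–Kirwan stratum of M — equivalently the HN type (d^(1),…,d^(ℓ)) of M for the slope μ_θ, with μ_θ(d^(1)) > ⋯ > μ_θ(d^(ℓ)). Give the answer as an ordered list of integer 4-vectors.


Barcode: M ≅ I[1,1], I[1,2], I[1,4]^2, I[3,4], I[4,4]. HN layers by μ_θ (5 steps, strictly decreasing):
  μ^(1)=37; μ^(2)=23; μ^(3)=16; μ^(4)=-5; μ^(5)=-47

((0, 1, 0, 0); (0, 0, 0, 4); (0, 2, 2, 0); (0, 0, 1, 0); (4, 0, 0, 0))


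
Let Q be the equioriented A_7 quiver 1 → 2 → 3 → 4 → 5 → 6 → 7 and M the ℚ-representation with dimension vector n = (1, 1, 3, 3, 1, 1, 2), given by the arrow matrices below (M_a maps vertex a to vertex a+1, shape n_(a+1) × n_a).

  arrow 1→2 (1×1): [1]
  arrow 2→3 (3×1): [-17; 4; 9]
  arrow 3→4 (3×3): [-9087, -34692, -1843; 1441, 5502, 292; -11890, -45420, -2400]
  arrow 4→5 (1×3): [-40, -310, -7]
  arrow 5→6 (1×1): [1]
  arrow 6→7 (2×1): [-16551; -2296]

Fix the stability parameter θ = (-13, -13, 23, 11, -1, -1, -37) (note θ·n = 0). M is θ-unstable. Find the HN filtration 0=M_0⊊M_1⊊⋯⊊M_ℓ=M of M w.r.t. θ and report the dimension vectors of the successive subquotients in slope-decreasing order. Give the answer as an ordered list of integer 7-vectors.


Via rank(M_{q-1}∘⋯∘M_p): M ≅ I[1,4], I[3,3], I[3,4], I[4,7], I[7,7].
μ_θ-semistable layers: μ^(1)=23; μ^(2)=17; μ^(3)=-7; μ^(4)=-13; μ^(5)=-37

((0, 0, 1, 0, 0, 0, 0); (0, 0, 2, 2, 0, 0, 0); (0, 0, 0, 1, 1, 1, 1); (1, 1, 0, 0, 0, 0, 0); (0, 0, 0, 0, 0, 0, 1))


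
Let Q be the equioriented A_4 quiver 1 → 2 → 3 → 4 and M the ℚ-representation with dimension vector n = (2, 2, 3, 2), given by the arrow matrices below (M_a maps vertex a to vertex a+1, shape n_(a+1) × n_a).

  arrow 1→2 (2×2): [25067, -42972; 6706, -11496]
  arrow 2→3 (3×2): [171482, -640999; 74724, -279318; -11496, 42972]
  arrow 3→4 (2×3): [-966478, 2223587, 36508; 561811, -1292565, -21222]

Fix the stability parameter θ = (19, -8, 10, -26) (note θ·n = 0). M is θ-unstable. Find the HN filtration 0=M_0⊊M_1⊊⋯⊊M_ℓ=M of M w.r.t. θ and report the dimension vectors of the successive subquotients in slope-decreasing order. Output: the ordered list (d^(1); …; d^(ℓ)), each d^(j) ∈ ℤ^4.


Interval decomposition of M: I[1,1], I[1,2], I[2,4], I[3,3], I[3,4].
HN type (ℓ=4): μ^(1)=19; μ^(2)=10; μ^(3)=11/2; μ^(4)=-8

((1, 0, 0, 0); (0, 0, 1, 0); (1, 1, 0, 0); (0, 1, 2, 2))


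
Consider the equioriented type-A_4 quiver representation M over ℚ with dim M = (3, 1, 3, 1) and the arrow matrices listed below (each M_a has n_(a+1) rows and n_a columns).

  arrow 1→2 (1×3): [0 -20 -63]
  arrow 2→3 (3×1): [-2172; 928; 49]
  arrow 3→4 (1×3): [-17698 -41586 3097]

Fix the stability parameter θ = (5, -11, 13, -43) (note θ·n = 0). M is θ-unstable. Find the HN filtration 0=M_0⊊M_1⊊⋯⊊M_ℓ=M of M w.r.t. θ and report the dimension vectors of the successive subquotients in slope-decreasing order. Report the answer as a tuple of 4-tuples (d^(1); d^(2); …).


Interval decomposition of M: I[1,1]^2, I[1,4], I[3,3]^2.
HN type (ℓ=3): μ^(1)=13; μ^(2)=5; μ^(3)=-9

((0, 0, 2, 0); (2, 0, 0, 0); (1, 1, 1, 1))


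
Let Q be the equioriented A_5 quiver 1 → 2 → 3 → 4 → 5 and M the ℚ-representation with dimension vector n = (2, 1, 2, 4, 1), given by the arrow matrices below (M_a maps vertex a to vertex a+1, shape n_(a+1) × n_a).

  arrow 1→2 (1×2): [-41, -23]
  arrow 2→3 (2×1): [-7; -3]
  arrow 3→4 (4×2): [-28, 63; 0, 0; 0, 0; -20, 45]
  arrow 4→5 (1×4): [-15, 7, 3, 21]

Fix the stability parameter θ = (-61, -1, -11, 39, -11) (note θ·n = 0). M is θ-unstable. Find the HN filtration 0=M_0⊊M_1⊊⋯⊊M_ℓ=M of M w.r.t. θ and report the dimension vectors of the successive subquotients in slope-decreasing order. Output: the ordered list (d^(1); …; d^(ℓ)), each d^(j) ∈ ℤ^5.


Barcode: M ≅ I[1,1], I[1,4], I[3,3], I[4,4]^2, I[4,5]. HN layers by μ_θ (5 steps, strictly decreasing):
  μ^(1)=39; μ^(2)=14; μ^(3)=-6; μ^(4)=-11; μ^(5)=-61

((0, 0, 0, 3, 0); (0, 0, 0, 1, 1); (0, 1, 1, 0, 0); (0, 0, 1, 0, 0); (2, 0, 0, 0, 0))


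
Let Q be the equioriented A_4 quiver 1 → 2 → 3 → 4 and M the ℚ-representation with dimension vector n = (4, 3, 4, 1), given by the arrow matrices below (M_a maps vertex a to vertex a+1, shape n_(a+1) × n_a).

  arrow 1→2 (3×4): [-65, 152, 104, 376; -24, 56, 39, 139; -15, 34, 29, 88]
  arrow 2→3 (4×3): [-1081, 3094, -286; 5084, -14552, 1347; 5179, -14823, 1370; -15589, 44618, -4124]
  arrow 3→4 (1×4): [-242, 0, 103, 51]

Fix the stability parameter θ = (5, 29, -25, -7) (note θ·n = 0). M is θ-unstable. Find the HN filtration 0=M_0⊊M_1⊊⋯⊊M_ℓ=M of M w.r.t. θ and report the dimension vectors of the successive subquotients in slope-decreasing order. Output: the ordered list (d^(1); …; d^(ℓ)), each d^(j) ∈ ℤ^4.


Via rank(M_{q-1}∘⋯∘M_p): M ≅ I[1,1], I[1,3]^2, I[1,4], I[3,3].
μ_θ-semistable layers: μ^(1)=5; μ^(2)=3; μ^(3)=1/2; μ^(4)=-25

((1, 0, 0, 0); (2, 2, 2, 0); (1, 1, 1, 1); (0, 0, 1, 0))
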